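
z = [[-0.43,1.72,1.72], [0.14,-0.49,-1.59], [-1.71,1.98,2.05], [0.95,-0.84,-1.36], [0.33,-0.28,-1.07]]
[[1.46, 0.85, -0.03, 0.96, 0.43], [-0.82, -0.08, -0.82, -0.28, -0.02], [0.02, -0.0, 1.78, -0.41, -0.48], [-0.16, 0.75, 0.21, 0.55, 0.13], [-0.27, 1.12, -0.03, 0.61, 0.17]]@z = [[0.6, 1.11, -0.67], [1.47, -2.75, -2.56], [-3.60, 4.04, 4.75], [0.38, -0.73, -1.92], [0.96, -1.63, -3.32]]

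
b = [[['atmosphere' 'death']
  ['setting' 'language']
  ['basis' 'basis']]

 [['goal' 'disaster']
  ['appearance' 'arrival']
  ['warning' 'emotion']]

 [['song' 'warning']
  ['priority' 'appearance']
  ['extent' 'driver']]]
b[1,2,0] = 'warning'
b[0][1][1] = 'language'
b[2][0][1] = 'warning'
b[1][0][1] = 'disaster'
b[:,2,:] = [['basis', 'basis'], ['warning', 'emotion'], ['extent', 'driver']]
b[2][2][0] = 'extent'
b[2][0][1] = 'warning'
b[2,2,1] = 'driver'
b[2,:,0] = ['song', 'priority', 'extent']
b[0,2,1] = 'basis'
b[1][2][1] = 'emotion'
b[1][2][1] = 'emotion'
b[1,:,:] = [['goal', 'disaster'], ['appearance', 'arrival'], ['warning', 'emotion']]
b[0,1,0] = 'setting'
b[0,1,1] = 'language'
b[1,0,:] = ['goal', 'disaster']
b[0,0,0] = 'atmosphere'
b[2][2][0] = 'extent'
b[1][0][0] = 'goal'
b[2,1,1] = 'appearance'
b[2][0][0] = 'song'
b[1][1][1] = 'arrival'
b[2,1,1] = 'appearance'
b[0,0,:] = ['atmosphere', 'death']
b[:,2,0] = ['basis', 'warning', 'extent']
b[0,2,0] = 'basis'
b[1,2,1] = 'emotion'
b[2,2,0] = 'extent'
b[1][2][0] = 'warning'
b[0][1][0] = 'setting'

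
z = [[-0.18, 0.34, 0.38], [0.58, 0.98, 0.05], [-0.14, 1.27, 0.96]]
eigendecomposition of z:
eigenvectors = [[0.67,0.38,0.28], [-0.41,-0.39,0.4], [0.62,0.84,0.87]]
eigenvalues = [-0.04, 0.3, 1.5]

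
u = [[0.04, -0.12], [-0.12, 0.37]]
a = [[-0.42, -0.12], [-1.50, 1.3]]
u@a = [[0.16, -0.16], [-0.50, 0.5]]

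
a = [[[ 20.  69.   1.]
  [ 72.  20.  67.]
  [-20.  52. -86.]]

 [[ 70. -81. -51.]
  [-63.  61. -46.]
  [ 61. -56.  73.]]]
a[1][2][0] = 61.0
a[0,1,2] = 67.0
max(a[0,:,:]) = 72.0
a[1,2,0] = 61.0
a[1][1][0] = -63.0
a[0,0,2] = 1.0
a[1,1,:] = [-63.0, 61.0, -46.0]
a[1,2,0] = 61.0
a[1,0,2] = -51.0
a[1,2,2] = 73.0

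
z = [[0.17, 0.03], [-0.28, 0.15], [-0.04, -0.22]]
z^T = [[0.17, -0.28, -0.04], [0.03, 0.15, -0.22]]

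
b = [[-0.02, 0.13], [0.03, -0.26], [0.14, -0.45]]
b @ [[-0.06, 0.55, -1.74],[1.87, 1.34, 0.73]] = [[0.24, 0.16, 0.13], [-0.49, -0.33, -0.24], [-0.85, -0.53, -0.57]]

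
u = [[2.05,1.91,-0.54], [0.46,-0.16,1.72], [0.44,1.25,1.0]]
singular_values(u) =[3.05, 2.06, 0.72]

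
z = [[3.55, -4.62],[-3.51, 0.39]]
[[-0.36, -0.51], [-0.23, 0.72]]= z @ [[0.08, -0.21],[0.14, -0.05]]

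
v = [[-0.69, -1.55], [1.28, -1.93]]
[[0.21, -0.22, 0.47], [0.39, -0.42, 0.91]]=v @ [[0.06, -0.07, 0.15],[-0.16, 0.17, -0.37]]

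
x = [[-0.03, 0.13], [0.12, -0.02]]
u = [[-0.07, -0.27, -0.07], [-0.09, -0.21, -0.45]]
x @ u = [[-0.01, -0.02, -0.06], [-0.01, -0.03, 0.0]]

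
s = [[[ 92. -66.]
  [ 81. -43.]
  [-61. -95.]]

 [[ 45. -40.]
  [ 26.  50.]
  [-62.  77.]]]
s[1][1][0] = 26.0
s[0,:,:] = [[92.0, -66.0], [81.0, -43.0], [-61.0, -95.0]]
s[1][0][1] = -40.0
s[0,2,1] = -95.0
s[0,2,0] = -61.0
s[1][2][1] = 77.0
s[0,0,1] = -66.0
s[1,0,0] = 45.0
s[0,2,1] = -95.0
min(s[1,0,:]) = -40.0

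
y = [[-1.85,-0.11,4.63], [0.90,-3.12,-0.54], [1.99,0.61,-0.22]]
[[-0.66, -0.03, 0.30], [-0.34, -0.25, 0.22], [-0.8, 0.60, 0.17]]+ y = [[-2.51, -0.14, 4.93], [0.56, -3.37, -0.32], [1.19, 1.21, -0.05]]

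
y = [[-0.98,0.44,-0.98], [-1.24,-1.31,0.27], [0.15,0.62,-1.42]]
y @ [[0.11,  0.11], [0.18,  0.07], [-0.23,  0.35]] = [[0.20, -0.42],[-0.43, -0.13],[0.45, -0.44]]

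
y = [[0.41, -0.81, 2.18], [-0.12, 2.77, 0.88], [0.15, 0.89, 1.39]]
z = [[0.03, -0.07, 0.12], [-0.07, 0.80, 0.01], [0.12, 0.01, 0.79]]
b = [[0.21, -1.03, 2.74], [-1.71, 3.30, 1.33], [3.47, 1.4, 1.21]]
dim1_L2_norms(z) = [0.14, 0.8, 0.8]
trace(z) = 1.62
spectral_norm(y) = 3.22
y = b @ z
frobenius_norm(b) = 6.30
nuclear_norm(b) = 10.77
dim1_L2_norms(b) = [2.93, 3.95, 3.93]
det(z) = 0.00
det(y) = -0.12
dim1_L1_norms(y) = [3.4, 3.77, 2.43]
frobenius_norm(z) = 1.14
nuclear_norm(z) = 1.62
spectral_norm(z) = 0.81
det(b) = -44.37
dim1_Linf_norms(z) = [0.12, 0.8, 0.79]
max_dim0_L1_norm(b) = 5.73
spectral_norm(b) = 4.05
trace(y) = 4.57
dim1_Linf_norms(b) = [2.74, 3.3, 3.47]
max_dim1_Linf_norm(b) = 3.47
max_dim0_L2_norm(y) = 3.02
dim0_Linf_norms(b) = [3.47, 3.3, 2.74]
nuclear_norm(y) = 5.77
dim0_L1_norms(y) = [0.68, 4.47, 4.45]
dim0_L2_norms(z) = [0.14, 0.8, 0.8]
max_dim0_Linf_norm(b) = 3.47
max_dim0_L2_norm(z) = 0.8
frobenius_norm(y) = 4.10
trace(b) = 4.72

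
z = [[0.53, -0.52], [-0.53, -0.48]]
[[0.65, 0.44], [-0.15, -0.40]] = z@[[0.74, 0.8], [-0.5, -0.04]]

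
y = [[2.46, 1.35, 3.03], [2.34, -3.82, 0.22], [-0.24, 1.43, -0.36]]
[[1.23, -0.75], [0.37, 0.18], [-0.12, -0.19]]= y @ [[0.15, -0.20], [0.01, -0.17], [0.28, -0.01]]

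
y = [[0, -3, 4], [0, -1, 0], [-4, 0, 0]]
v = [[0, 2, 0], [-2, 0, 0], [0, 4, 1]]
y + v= [[0, -1, 4], [-2, -1, 0], [-4, 4, 1]]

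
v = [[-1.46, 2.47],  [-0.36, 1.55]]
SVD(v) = [[-0.88, -0.48], [-0.48, 0.88]] @ diag([3.2536625913600212, 0.4222318576142696]) @ [[0.45, -0.89], [0.89, 0.45]]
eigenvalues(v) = [-1.13, 1.22]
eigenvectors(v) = [[-0.99, -0.68], [-0.13, -0.74]]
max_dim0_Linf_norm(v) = 2.47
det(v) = -1.37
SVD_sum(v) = [[-1.28, 2.56], [-0.69, 1.38]] + [[-0.18, -0.09], [0.33, 0.17]]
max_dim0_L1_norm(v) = 4.02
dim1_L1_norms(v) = [3.93, 1.91]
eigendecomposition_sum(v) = [[-1.29, 1.19], [-0.17, 0.16]] + [[-0.17, 1.28], [-0.19, 1.39]]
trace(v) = 0.09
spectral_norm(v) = 3.25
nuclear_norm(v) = 3.68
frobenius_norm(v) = 3.28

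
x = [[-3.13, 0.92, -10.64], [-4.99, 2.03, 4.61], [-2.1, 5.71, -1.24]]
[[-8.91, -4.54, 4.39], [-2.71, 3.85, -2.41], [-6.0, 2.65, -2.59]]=x @ [[0.79, -0.09, -0.15], [-0.64, 0.54, -0.60], [0.55, 0.50, -0.42]]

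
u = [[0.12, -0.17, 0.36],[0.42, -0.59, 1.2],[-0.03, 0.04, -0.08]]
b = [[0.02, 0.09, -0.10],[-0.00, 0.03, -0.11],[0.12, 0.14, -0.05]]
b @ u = [[0.04,-0.06,0.12], [0.02,-0.02,0.04], [0.07,-0.11,0.22]]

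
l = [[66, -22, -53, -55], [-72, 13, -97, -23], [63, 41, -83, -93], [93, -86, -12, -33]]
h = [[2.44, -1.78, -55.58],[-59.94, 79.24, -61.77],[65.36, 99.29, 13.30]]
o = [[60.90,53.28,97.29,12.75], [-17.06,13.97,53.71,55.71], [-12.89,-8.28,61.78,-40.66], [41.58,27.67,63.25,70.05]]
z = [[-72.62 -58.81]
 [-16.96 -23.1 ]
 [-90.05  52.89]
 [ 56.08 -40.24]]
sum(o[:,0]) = 72.53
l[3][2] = -12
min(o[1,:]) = -17.06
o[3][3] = 70.05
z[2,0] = -90.05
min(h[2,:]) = 13.3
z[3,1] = -40.24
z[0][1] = -58.81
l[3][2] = -12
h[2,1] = 99.29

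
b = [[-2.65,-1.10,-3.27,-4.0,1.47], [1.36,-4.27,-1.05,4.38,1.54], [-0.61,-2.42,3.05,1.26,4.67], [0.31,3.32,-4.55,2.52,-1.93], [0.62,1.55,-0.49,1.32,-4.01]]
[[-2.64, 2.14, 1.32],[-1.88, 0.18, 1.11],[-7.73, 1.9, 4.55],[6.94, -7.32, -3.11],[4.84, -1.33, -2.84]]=b@[[1.23,  -0.36,  -0.72],[0.7,  -1.12,  -0.24],[-0.67,  0.6,  0.32],[-0.05,  -0.64,  0.14],[-0.68,  -0.44,  0.51]]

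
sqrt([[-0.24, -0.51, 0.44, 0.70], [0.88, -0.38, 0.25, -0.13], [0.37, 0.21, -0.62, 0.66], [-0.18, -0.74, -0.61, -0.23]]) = [[0.56, -0.64, 0.48, 0.23], [0.82, 0.49, -0.27, -0.11], [-0.07, 0.49, 0.37, 0.78], [0.03, -0.33, -0.76, 0.57]]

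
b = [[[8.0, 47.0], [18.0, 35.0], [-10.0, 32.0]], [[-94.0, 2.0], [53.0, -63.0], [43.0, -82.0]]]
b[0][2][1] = 32.0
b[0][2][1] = 32.0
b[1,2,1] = -82.0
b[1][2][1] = -82.0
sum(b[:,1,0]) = 71.0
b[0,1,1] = 35.0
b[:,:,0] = [[8.0, 18.0, -10.0], [-94.0, 53.0, 43.0]]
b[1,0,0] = -94.0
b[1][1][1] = -63.0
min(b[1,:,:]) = -94.0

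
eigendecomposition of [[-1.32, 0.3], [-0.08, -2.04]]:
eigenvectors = [[0.99, -0.4],[-0.12, 0.92]]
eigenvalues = [-1.36, -2.0]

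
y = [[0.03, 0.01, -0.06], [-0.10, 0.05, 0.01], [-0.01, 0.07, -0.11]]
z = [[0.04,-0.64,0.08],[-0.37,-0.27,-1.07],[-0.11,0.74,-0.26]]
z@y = [[0.06, -0.03, -0.02], [0.03, -0.09, 0.14], [-0.07, 0.02, 0.04]]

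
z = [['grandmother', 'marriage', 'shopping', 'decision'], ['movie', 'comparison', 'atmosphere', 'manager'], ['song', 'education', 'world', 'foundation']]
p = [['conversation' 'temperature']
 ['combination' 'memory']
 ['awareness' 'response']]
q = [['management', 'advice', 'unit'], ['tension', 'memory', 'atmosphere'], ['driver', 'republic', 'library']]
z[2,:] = ['song', 'education', 'world', 'foundation']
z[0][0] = 'grandmother'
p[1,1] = 'memory'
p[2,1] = 'response'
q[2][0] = 'driver'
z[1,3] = 'manager'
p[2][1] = 'response'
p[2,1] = 'response'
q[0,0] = 'management'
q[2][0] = 'driver'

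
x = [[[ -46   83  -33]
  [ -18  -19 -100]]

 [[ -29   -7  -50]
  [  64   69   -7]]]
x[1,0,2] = -50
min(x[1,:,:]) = -50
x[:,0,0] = [-46, -29]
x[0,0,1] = 83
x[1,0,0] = -29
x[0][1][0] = -18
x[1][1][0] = 64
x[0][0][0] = -46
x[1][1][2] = -7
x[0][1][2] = -100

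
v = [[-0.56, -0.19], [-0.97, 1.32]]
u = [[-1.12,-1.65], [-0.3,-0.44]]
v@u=[[0.68, 1.01], [0.69, 1.02]]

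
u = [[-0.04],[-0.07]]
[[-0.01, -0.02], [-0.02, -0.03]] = u@[[0.24, 0.43]]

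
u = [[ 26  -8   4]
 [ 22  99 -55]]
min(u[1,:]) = -55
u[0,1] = -8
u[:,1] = [-8, 99]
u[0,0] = 26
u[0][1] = -8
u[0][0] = 26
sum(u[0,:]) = 22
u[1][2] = -55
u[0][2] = 4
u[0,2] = 4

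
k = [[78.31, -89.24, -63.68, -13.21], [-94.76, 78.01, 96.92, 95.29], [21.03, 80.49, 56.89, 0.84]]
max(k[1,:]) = 96.92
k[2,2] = 56.89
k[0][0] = 78.31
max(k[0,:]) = 78.31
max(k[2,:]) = 80.49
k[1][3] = 95.29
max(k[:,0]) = 78.31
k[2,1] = 80.49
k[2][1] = 80.49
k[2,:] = [21.03, 80.49, 56.89, 0.84]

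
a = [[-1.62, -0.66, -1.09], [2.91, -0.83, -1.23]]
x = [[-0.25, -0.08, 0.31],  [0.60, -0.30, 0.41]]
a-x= [[-1.37,-0.58,-1.40], [2.31,-0.53,-1.64]]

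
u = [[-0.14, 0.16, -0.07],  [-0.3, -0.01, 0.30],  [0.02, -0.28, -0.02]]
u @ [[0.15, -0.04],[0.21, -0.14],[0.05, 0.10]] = [[0.01, -0.02], [-0.03, 0.04], [-0.06, 0.04]]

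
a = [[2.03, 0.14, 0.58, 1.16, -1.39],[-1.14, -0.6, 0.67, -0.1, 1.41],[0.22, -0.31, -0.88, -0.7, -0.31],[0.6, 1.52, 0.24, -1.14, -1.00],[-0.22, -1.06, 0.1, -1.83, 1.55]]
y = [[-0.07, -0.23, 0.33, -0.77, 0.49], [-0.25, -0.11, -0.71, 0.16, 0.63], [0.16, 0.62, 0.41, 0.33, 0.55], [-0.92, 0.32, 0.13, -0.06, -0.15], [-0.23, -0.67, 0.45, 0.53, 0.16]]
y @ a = [[-0.38, -1.66, -0.62, -0.31, 1.20], [-0.58, -0.17, 0.51, -1.12, 1.23], [-0.21, -0.56, 0.28, -1.55, 1.05], [-2.21, -0.29, -0.46, -0.85, 1.52], [0.68, 0.87, -0.84, -1.41, -1.05]]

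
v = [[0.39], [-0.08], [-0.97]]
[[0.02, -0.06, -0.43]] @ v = [[0.43]]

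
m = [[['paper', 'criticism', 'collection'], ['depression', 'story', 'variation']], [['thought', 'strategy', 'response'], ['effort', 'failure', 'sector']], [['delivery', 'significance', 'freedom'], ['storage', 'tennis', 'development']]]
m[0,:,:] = [['paper', 'criticism', 'collection'], ['depression', 'story', 'variation']]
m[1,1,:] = ['effort', 'failure', 'sector']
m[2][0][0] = 'delivery'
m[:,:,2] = [['collection', 'variation'], ['response', 'sector'], ['freedom', 'development']]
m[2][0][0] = 'delivery'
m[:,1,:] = [['depression', 'story', 'variation'], ['effort', 'failure', 'sector'], ['storage', 'tennis', 'development']]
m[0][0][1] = 'criticism'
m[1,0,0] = 'thought'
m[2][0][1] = 'significance'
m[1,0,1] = 'strategy'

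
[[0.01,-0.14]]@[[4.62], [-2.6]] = [[0.41]]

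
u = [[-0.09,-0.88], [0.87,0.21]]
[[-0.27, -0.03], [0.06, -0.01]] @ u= [[-0.0, 0.23], [-0.01, -0.05]]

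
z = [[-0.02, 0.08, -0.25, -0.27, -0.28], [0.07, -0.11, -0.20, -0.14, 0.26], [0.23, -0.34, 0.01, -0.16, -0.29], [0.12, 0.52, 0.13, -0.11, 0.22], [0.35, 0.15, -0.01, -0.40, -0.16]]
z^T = [[-0.02, 0.07, 0.23, 0.12, 0.35], [0.08, -0.11, -0.34, 0.52, 0.15], [-0.25, -0.2, 0.01, 0.13, -0.01], [-0.27, -0.14, -0.16, -0.11, -0.4], [-0.28, 0.26, -0.29, 0.22, -0.16]]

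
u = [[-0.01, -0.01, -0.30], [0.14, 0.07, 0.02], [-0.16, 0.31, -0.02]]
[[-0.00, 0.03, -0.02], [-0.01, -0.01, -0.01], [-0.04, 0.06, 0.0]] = u @ [[-0.01, -0.13, -0.08], [-0.13, 0.12, -0.03], [0.01, -0.09, 0.06]]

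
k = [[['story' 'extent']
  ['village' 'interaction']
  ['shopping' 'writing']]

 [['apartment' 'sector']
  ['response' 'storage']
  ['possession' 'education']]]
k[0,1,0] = 'village'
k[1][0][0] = 'apartment'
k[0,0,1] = 'extent'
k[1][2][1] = 'education'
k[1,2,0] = 'possession'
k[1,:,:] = [['apartment', 'sector'], ['response', 'storage'], ['possession', 'education']]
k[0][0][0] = 'story'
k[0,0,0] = 'story'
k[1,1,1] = 'storage'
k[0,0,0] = 'story'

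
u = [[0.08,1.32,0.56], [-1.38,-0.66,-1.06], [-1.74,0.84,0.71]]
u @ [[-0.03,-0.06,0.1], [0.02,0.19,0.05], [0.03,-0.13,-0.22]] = [[0.04,0.17,-0.05],[-0.00,0.10,0.06],[0.09,0.17,-0.29]]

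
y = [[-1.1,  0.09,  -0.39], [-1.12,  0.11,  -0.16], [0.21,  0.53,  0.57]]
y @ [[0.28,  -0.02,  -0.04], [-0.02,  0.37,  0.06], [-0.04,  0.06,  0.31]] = [[-0.29, 0.03, -0.07], [-0.31, 0.05, 0.0], [0.03, 0.23, 0.2]]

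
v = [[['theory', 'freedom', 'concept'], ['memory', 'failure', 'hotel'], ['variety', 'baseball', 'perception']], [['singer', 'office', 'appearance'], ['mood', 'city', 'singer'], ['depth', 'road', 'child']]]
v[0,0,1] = 'freedom'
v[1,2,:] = ['depth', 'road', 'child']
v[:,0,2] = ['concept', 'appearance']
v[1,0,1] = 'office'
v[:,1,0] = ['memory', 'mood']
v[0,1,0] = 'memory'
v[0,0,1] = 'freedom'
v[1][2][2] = 'child'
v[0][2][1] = 'baseball'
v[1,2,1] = 'road'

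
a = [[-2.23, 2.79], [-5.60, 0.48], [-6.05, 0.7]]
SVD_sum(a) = [[-2.67, 0.52], [-5.48, 1.08], [-5.96, 1.17]] + [[0.44,2.27], [-0.12,-0.6], [-0.09,-0.47]]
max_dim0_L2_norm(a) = 8.54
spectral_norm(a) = 8.69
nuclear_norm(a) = 11.12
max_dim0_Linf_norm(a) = 6.05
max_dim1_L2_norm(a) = 6.09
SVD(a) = [[-0.31,0.95], [-0.64,-0.25], [-0.70,-0.2]] @ diag([8.689872920851068, 2.434339462659088]) @ [[0.98,  -0.19], [0.19,  0.98]]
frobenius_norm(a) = 9.02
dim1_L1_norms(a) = [5.02, 6.08, 6.75]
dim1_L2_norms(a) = [3.57, 5.62, 6.09]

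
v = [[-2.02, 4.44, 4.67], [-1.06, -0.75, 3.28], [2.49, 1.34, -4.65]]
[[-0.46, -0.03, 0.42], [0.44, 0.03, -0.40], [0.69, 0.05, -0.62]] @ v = [[2.01,-1.46,-4.20], [-1.92,1.4,4.01], [-2.99,2.2,6.27]]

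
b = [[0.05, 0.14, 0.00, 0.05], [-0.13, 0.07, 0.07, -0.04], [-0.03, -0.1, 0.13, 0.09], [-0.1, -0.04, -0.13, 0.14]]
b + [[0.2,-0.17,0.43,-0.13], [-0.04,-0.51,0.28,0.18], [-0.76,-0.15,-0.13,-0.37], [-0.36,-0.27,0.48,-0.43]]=[[0.25, -0.03, 0.43, -0.08],[-0.17, -0.44, 0.35, 0.14],[-0.79, -0.25, 0.00, -0.28],[-0.46, -0.31, 0.35, -0.29]]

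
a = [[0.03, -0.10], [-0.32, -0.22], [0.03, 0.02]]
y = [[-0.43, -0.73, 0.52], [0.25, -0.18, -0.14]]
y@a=[[0.24, 0.21],[0.06, 0.01]]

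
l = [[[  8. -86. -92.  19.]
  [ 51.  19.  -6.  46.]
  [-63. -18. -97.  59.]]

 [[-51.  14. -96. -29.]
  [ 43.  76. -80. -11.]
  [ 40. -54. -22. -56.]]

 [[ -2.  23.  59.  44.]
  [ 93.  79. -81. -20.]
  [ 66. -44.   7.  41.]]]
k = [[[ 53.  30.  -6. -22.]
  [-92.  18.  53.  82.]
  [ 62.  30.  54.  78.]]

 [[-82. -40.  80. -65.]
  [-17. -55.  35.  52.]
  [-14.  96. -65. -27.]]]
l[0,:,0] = [8.0, 51.0, -63.0]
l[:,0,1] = [-86.0, 14.0, 23.0]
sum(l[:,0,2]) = -129.0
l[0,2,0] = -63.0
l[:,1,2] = [-6.0, -80.0, -81.0]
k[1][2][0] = -14.0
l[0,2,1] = -18.0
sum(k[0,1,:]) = 61.0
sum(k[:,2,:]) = 214.0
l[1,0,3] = -29.0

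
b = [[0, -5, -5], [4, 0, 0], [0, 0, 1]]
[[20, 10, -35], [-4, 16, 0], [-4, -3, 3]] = b @ [[-1, 4, 0], [0, 1, 4], [-4, -3, 3]]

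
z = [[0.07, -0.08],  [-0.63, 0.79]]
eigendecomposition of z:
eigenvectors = [[-0.78,0.10], [-0.63,-0.99]]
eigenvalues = [0.01, 0.85]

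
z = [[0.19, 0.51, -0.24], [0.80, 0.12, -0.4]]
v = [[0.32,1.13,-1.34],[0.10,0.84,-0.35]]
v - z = [[0.13, 0.62, -1.10], [-0.7, 0.72, 0.05]]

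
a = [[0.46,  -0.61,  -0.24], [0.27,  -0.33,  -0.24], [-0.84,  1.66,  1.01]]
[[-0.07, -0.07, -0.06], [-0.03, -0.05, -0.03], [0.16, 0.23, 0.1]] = a @ [[-0.01, 0.00, -0.13],[0.13, 0.06, -0.01],[-0.06, 0.13, 0.01]]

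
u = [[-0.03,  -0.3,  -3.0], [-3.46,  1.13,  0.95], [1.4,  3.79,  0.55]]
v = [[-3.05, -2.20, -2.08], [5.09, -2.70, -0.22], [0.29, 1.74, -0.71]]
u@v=[[-2.31, -4.34, 2.26], [16.58, 6.21, 6.27], [15.18, -12.36, -4.14]]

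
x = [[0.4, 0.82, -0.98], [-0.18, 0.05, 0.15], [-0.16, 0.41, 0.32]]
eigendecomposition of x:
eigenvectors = [[(-0.77+0j), -0.87+0.00j, (-0.87-0j)], [(0.31+0j), -0.04-0.31j, (-0.04+0.31j)], [(0.55+0j), (-0.39+0.02j), -0.39-0.02j]]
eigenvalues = [(0.77+0j), (-0+0.31j), (-0-0.31j)]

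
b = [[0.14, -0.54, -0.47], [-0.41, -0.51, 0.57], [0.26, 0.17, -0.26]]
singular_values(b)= [0.96, 0.72, 0.07]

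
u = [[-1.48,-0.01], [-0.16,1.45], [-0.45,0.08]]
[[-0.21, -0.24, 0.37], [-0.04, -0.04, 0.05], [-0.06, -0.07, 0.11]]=u@[[0.14,0.16,-0.25],  [-0.01,-0.01,0.01]]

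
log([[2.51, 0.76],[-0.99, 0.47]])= [[1.05,0.53],[-0.7,-0.39]]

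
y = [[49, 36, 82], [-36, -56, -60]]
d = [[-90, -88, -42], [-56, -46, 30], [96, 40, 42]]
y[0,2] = 82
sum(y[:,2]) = 22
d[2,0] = 96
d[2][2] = 42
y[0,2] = 82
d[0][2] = -42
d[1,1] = -46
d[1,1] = -46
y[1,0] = -36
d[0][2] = -42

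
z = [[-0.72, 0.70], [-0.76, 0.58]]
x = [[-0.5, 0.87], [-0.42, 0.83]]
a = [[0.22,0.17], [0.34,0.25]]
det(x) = -0.05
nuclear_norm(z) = 1.47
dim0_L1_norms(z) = [1.48, 1.28]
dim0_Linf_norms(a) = [0.34, 0.25]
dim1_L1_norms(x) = [1.37, 1.25]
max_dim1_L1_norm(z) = 1.42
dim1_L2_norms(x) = [1.0, 0.93]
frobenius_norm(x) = 1.37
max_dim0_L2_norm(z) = 1.05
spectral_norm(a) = 0.51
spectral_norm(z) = 1.38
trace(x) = 0.33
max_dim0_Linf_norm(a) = 0.34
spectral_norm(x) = 1.37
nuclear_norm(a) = 0.51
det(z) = 0.11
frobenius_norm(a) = 0.51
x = z + a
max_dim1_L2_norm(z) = 1.0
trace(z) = -0.14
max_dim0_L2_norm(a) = 0.4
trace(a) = 0.47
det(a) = -0.00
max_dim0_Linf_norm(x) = 0.87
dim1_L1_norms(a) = [0.39, 0.59]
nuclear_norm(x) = 1.40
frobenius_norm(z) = 1.39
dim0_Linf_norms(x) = [0.5, 0.87]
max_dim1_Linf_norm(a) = 0.34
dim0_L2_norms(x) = [0.65, 1.2]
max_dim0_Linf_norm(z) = 0.76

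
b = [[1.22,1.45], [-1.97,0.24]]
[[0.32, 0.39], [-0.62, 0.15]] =b @ [[0.31, -0.04],[-0.04, 0.3]]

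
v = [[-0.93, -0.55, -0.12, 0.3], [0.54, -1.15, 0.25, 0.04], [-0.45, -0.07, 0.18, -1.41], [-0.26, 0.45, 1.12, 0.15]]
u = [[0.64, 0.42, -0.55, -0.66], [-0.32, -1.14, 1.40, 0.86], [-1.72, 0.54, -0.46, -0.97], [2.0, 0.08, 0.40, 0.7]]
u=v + [[1.57, 0.97, -0.43, -0.96], [-0.86, 0.01, 1.15, 0.82], [-1.27, 0.61, -0.64, 0.44], [2.26, -0.37, -0.72, 0.55]]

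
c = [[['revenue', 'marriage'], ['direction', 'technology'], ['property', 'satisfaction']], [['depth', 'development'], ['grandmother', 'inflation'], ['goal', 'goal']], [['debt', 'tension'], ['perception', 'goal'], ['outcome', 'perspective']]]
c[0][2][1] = 'satisfaction'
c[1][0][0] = 'depth'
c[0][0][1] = 'marriage'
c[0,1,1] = 'technology'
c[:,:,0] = [['revenue', 'direction', 'property'], ['depth', 'grandmother', 'goal'], ['debt', 'perception', 'outcome']]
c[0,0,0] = 'revenue'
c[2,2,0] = 'outcome'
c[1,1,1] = 'inflation'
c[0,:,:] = [['revenue', 'marriage'], ['direction', 'technology'], ['property', 'satisfaction']]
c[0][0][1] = 'marriage'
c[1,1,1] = 'inflation'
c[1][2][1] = 'goal'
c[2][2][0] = 'outcome'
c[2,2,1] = 'perspective'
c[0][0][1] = 'marriage'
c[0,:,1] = ['marriage', 'technology', 'satisfaction']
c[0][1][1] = 'technology'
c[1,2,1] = 'goal'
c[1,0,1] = 'development'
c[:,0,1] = ['marriage', 'development', 'tension']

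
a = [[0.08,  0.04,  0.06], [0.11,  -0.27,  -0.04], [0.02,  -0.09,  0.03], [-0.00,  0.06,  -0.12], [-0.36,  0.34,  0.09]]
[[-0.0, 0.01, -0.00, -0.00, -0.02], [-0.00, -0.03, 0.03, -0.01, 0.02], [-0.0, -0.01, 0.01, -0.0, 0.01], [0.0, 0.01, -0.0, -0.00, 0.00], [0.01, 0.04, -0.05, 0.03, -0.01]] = a @ [[-0.01,0.01,0.05,-0.05,-0.08], [0.01,0.13,-0.1,0.03,-0.11], [-0.01,-0.01,-0.02,0.02,-0.07]]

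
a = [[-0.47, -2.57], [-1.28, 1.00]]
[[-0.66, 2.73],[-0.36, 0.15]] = a@ [[0.42, -0.83], [0.18, -0.91]]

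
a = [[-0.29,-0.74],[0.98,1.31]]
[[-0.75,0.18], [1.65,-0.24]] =a @ [[0.71, 0.18], [0.73, -0.32]]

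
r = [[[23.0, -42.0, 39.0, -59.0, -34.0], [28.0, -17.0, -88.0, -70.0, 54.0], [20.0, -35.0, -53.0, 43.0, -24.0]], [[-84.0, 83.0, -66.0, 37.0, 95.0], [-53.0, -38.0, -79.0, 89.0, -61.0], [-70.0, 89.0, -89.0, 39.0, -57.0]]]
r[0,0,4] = -34.0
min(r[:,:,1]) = -42.0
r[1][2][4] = -57.0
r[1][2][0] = -70.0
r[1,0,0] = -84.0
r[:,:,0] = [[23.0, 28.0, 20.0], [-84.0, -53.0, -70.0]]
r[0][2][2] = -53.0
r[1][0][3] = 37.0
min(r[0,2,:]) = -53.0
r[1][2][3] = 39.0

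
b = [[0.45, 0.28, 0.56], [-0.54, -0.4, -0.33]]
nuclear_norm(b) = 1.25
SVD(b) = [[-0.72,0.70],[0.70,0.72]] @ diag([1.0571507108237648, 0.1934744805001666]) @ [[-0.66, -0.45, -0.6], [-0.39, -0.48, 0.79]]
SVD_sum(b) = [[0.5, 0.34, 0.45], [-0.49, -0.33, -0.44]] + [[-0.05, -0.06, 0.11], [-0.05, -0.07, 0.11]]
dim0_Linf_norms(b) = [0.54, 0.4, 0.56]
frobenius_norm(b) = 1.07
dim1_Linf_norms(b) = [0.56, 0.54]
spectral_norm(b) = 1.06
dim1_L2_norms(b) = [0.77, 0.75]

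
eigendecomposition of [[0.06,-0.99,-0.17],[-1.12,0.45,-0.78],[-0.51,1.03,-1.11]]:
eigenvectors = [[-0.66+0.00j, 0.03-0.58j, 0.03+0.58j], [(0.61+0j), -0.13-0.55j, -0.13+0.55j], [(0.44+0j), (-0.59+0j), (-0.59-0j)]]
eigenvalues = [(1.09+0j), (-0.85+0.45j), (-0.85-0.45j)]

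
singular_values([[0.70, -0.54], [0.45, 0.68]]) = [0.9, 0.8]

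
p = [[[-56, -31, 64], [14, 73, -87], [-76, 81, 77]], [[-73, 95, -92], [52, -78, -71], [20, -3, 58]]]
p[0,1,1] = 73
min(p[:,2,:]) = -76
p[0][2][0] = -76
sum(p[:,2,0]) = -56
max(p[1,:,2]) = 58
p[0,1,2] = -87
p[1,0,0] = -73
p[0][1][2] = -87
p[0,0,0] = -56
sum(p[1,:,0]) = -1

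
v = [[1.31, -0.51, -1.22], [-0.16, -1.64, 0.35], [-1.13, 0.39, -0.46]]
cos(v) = [[-0.17, 0.1, 0.4], [0.11, -0.13, 0.19], [0.33, 0.09, 0.30]]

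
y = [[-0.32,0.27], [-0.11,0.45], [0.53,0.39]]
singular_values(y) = [0.7, 0.58]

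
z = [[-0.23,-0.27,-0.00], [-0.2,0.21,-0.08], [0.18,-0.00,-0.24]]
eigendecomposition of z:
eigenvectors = [[(0.44+0j), (-0.25+0.33j), (-0.25-0.33j)], [(-0.89+0j), (0.03+0.14j), 0.03-0.14j], [(0.14+0j), 0.90+0.00j, 0.90-0.00j]]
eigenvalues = [(0.32+0j), (-0.29+0.07j), (-0.29-0.07j)]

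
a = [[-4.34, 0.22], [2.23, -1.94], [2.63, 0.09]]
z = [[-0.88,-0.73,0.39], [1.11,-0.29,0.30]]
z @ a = [[3.22, 1.26], [-4.68, 0.83]]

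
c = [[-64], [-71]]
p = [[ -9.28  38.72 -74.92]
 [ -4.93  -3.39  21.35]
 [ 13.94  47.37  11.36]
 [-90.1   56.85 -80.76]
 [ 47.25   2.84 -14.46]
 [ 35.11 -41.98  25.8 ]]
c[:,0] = [-64, -71]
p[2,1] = 47.37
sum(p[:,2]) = -111.63000000000001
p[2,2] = 11.36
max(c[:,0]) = -64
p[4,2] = -14.46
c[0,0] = -64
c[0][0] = -64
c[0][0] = -64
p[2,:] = [13.94, 47.37, 11.36]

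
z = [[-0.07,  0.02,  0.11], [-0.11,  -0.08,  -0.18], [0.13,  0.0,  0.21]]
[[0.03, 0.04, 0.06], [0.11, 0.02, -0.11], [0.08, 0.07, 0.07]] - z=[[0.10,0.02,-0.05], [0.22,0.1,0.07], [-0.05,0.07,-0.14]]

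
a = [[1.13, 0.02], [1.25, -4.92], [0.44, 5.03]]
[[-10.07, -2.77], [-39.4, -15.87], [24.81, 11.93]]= a @[[-9.01,  -2.50], [5.72,  2.59]]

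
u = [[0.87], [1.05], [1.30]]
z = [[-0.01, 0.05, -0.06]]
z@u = [[-0.03]]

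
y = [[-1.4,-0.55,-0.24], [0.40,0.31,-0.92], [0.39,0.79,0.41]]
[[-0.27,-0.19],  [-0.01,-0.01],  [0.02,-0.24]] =y@[[0.23, 0.32], [-0.13, -0.46], [0.07, -0.01]]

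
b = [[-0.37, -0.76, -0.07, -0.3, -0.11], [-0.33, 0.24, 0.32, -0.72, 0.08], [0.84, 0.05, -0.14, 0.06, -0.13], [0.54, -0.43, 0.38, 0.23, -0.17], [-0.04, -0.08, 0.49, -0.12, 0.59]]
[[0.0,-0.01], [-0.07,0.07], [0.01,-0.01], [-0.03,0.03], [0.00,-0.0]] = b@[[0.01, -0.01], [-0.03, 0.04], [-0.11, 0.12], [0.04, -0.04], [0.1, -0.11]]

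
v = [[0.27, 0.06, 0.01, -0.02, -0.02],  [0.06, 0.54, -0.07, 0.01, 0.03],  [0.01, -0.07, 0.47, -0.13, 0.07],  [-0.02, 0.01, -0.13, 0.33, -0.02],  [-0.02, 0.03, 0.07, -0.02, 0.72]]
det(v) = 0.013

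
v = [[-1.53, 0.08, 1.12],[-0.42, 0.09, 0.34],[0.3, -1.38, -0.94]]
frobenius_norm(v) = 2.60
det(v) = 0.01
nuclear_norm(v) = 3.54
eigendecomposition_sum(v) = [[0.00, -0.01, -0.00], [-0.0, 0.00, 0.0], [0.0, -0.01, -0.00]] + [[-3.24, 4.75, 4.80],[-0.84, 1.23, 1.24],[-0.44, 0.64, 0.65]] + [[1.70,-4.67,-3.68], [0.42,-1.14,-0.90], [0.74,-2.02,-1.59]]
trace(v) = -2.38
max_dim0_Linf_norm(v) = 1.53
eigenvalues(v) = [0.01, -1.36, -1.03]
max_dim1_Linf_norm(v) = 1.53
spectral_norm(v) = 2.28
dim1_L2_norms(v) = [1.9, 0.55, 1.7]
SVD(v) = [[-0.77, 0.59, -0.25],  [-0.23, 0.12, 0.97],  [0.60, 0.8, 0.05]] @ diag([2.275658333220289, 1.2653747098467507, 0.0024482902833217854]) @ [[0.64, -0.40, -0.66], [-0.56, -0.83, -0.04], [-0.53, 0.40, -0.75]]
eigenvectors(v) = [[-0.53, 0.96, 0.90], [0.40, 0.25, 0.22], [-0.75, 0.13, 0.39]]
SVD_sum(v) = [[-1.11,0.7,1.15], [-0.34,0.21,0.35], [0.87,-0.54,-0.90]] + [[-0.42, -0.62, -0.03], [-0.08, -0.12, -0.01], [-0.57, -0.84, -0.04]] + [[0.00, -0.00, 0.00], [-0.0, 0.0, -0.0], [-0.0, 0.0, -0.0]]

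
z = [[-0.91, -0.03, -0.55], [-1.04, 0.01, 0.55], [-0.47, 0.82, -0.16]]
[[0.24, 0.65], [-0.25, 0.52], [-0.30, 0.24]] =z@[[0.01, -0.6], [-0.44, -0.09], [-0.42, -0.18]]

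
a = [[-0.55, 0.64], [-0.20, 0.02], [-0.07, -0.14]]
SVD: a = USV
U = [[-0.98, 0.07], [-0.17, -0.68], [0.07, -0.73]]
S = [0.86, 0.2]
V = [[0.66,-0.75], [0.75,0.66]]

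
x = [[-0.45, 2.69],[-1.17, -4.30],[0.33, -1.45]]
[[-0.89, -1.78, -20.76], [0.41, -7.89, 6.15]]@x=[[-4.37, 35.36], [11.08, 26.11]]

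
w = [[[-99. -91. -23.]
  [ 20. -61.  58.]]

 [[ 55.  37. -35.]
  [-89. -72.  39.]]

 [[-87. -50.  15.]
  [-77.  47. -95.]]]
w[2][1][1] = 47.0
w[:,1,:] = [[20.0, -61.0, 58.0], [-89.0, -72.0, 39.0], [-77.0, 47.0, -95.0]]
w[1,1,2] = 39.0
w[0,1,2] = 58.0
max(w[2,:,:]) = 47.0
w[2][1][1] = 47.0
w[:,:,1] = [[-91.0, -61.0], [37.0, -72.0], [-50.0, 47.0]]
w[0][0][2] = -23.0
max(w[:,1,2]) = 58.0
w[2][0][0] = -87.0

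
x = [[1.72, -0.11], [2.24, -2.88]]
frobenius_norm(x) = 4.04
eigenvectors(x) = [[0.90, 0.02],[0.44, 1.0]]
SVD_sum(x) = [[0.89, -0.92], [2.53, -2.60]] + [[0.83, 0.81], [-0.29, -0.28]]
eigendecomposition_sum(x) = [[1.69, -0.04],[0.83, -0.02]] + [[0.03, -0.07],[1.41, -2.86]]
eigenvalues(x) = [1.67, -2.83]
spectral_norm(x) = 3.84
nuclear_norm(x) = 5.07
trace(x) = -1.16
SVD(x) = [[-0.33, -0.94], [-0.94, 0.33]] @ diag([3.8449584978577422, 1.2242524861120518]) @ [[-0.70, 0.72], [-0.72, -0.7]]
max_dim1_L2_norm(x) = 3.65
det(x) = -4.71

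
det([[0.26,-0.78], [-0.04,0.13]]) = 0.003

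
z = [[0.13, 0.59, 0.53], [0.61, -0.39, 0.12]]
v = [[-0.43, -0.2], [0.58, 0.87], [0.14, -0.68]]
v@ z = [[-0.18, -0.18, -0.25], [0.61, 0.00, 0.41], [-0.40, 0.35, -0.01]]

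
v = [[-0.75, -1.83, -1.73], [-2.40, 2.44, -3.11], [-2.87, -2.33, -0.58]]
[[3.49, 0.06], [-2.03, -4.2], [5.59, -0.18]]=v @ [[-0.66,0.51],[-1.57,-0.66],[-0.07,0.44]]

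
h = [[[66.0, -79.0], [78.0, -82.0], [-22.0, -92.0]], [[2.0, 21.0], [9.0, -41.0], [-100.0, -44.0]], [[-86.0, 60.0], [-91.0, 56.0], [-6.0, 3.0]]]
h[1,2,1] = -44.0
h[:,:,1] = [[-79.0, -82.0, -92.0], [21.0, -41.0, -44.0], [60.0, 56.0, 3.0]]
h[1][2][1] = -44.0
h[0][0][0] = 66.0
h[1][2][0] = -100.0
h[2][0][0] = -86.0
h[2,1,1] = 56.0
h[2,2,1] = 3.0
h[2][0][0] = -86.0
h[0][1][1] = -82.0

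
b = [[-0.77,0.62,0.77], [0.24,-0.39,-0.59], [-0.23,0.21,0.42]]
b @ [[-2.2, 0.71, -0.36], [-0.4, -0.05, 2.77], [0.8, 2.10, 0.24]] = [[2.06, 1.04, 2.18],[-0.84, -1.05, -1.31],[0.76, 0.71, 0.77]]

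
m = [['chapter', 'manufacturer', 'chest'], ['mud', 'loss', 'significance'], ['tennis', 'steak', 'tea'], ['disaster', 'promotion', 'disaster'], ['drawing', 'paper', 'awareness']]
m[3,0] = 'disaster'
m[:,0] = ['chapter', 'mud', 'tennis', 'disaster', 'drawing']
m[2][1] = 'steak'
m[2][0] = 'tennis'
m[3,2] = 'disaster'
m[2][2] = 'tea'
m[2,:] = ['tennis', 'steak', 'tea']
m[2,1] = 'steak'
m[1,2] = 'significance'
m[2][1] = 'steak'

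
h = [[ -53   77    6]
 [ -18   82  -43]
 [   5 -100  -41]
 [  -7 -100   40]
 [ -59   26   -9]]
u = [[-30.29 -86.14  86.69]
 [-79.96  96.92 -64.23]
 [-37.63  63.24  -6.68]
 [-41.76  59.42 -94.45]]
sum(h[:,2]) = -47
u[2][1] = 63.24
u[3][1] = 59.42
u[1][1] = 96.92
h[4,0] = -59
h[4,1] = 26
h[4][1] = 26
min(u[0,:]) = -86.14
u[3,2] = -94.45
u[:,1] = [-86.14, 96.92, 63.24, 59.42]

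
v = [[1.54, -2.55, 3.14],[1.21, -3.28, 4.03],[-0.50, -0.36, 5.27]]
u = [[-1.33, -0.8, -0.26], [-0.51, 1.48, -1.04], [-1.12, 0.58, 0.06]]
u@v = [[-2.89, 6.11, -8.77], [1.53, -3.18, -1.12], [-1.05, 0.93, -0.86]]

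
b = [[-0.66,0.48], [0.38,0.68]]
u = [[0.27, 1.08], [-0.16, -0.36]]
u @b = [[0.23, 0.86],[-0.03, -0.32]]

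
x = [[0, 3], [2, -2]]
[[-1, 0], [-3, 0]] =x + [[-1, -3], [-5, 2]]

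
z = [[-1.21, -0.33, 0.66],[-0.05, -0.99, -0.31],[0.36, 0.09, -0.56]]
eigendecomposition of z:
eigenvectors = [[0.62, -0.92, -0.56], [-0.35, 0.16, 0.78], [0.70, 0.37, 0.26]]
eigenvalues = [-0.28, -1.42, -1.06]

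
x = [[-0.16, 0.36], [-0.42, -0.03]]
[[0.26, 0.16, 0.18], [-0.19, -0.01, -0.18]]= x@[[0.38, -0.01, 0.37], [0.89, 0.45, 0.67]]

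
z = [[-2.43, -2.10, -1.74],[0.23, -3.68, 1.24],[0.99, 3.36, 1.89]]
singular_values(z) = [5.8, 3.13, 0.98]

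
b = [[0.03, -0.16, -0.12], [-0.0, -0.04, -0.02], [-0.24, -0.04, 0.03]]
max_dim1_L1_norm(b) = 0.31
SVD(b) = [[-0.22,-0.95,0.21], [-0.02,-0.22,-0.98], [0.98,-0.22,0.03]] @ diag([0.24713337509673328, 0.20465594944298407, 0.0064060339437206374]) @ [[-0.97, -0.01, 0.23], [0.12, 0.83, 0.55], [-0.19, 0.56, -0.81]]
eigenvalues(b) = [0.19, -0.16, -0.01]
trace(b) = 0.02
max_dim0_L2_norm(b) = 0.24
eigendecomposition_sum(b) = [[0.1, -0.06, -0.07], [0.01, -0.01, -0.01], [-0.15, 0.09, 0.10]] + [[-0.07, -0.11, -0.05], [-0.01, -0.02, -0.01], [-0.09, -0.14, -0.07]] + [[-0.0, 0.00, -0.00], [0.0, -0.01, 0.0], [-0.0, 0.01, -0.0]]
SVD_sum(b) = [[0.05, 0.00, -0.01], [0.00, 0.00, -0.00], [-0.23, -0.00, 0.05]] + [[-0.02, -0.16, -0.11], [-0.01, -0.04, -0.02], [-0.01, -0.04, -0.02]] + [[-0.00,0.00,-0.00],[0.0,-0.0,0.01],[-0.00,0.00,-0.00]]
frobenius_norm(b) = 0.32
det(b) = 0.00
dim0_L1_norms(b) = [0.27, 0.24, 0.17]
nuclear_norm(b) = 0.46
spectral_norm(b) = 0.25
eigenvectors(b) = [[-0.55,  0.6,  0.23], [-0.07,  0.13,  -0.55], [0.83,  0.79,  0.81]]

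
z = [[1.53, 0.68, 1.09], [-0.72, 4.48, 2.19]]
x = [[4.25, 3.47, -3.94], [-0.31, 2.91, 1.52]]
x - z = [[2.72, 2.79, -5.03],[0.41, -1.57, -0.67]]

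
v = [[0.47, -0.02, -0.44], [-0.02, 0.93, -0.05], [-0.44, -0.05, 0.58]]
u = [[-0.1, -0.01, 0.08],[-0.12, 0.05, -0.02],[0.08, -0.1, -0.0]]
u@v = [[-0.08,-0.01,0.09],[-0.05,0.05,0.04],[0.04,-0.09,-0.03]]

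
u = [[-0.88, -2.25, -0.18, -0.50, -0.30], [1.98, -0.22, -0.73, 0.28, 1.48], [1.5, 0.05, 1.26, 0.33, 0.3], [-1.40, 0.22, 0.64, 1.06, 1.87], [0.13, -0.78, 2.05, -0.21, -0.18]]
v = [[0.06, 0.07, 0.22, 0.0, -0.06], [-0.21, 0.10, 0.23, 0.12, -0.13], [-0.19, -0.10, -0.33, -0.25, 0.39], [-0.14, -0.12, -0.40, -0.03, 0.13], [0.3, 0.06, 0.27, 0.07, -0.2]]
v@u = [[0.41, -0.09, 0.09, 0.07, 0.16], [0.54, 0.59, 0.06, 0.36, 0.53], [-0.13, 0.07, 0.33, -0.39, -0.73], [-0.66, 0.21, -0.14, -0.15, -0.34], [0.14, -0.5, -0.12, 0.07, 0.25]]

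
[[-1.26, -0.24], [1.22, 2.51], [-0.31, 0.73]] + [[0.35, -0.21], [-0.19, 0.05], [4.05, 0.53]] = [[-0.91, -0.45], [1.03, 2.56], [3.74, 1.26]]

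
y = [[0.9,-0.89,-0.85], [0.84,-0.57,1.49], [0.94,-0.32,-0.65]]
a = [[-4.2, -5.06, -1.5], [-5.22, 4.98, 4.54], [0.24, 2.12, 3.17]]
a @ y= [[-9.44, 7.1, -2.99],[3.75, 0.35, 8.91],[4.98, -2.44, 0.89]]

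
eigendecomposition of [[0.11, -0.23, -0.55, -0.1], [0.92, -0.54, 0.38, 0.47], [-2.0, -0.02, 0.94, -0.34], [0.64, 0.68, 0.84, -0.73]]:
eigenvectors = [[(-0.35+0j), (-0.09+0.27j), -0.09-0.27j, (-0.01+0j)], [(0.06+0j), 0.61-0.08j, 0.61+0.08j, -0.63+0.00j], [(0.9+0j), -0.13+0.35j, -0.13-0.35j, 0.11+0.00j], [(0.24+0j), (0.64+0j), (0.64-0j), (0.77+0j)]]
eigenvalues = [(1.63+0j), (-0.34+0.64j), (-0.34-0.64j), (-1.17+0j)]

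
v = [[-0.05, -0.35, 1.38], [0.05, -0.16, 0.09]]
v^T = [[-0.05,  0.05], [-0.35,  -0.16], [1.38,  0.09]]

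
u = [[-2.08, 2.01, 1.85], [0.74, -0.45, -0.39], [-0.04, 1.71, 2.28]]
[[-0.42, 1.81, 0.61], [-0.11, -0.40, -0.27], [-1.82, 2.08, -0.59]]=u @[[-0.7, -0.06, -0.45], [-0.6, -0.01, 0.26], [-0.36, 0.92, -0.46]]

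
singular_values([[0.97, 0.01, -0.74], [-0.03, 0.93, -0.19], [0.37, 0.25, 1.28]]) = [1.51, 1.04, 0.93]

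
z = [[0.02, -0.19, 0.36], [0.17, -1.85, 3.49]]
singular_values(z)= [3.97, 0.0]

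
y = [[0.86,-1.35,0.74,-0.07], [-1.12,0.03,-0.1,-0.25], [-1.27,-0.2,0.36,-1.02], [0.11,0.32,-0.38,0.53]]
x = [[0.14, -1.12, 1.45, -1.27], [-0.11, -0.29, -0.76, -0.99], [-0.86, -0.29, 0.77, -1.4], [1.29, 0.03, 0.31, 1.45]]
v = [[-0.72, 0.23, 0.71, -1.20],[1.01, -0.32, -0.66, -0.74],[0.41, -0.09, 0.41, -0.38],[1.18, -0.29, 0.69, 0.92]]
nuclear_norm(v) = 4.76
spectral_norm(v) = 2.06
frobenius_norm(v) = 2.81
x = v + y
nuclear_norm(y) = 4.32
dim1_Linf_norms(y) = [1.35, 1.12, 1.27, 0.53]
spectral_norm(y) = 2.14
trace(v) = 0.29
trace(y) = 1.78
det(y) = 0.00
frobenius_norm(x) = 3.73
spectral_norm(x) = 3.07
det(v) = 0.02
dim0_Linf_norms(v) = [1.18, 0.32, 0.71, 1.2]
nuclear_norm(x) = 6.00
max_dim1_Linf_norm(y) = 1.35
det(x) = 0.61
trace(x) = 2.07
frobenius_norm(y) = 2.79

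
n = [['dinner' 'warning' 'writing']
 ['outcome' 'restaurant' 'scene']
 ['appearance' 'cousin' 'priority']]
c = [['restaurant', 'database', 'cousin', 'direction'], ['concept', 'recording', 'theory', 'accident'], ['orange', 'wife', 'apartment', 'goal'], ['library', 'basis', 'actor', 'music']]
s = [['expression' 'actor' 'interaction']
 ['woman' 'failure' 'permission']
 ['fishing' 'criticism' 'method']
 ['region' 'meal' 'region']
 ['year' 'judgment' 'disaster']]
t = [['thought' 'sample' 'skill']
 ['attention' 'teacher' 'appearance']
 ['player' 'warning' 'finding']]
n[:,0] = ['dinner', 'outcome', 'appearance']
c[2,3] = 'goal'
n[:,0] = ['dinner', 'outcome', 'appearance']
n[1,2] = 'scene'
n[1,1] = 'restaurant'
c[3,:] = ['library', 'basis', 'actor', 'music']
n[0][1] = 'warning'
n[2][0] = 'appearance'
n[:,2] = ['writing', 'scene', 'priority']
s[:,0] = ['expression', 'woman', 'fishing', 'region', 'year']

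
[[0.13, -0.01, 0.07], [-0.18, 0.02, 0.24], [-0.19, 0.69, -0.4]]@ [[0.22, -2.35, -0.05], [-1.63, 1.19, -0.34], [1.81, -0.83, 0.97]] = [[0.17, -0.38, 0.06], [0.36, 0.25, 0.24], [-1.89, 1.60, -0.61]]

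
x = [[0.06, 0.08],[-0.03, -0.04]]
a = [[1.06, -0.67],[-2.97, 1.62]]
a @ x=[[0.08, 0.11],[-0.23, -0.3]]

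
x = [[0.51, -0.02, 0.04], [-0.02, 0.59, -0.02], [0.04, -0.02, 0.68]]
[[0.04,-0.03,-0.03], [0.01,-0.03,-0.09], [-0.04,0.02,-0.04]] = x @ [[0.08, -0.07, -0.06], [0.01, -0.05, -0.16], [-0.07, 0.03, -0.06]]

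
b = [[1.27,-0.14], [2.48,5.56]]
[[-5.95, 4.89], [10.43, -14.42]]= b @ [[-4.27,3.40], [3.78,-4.11]]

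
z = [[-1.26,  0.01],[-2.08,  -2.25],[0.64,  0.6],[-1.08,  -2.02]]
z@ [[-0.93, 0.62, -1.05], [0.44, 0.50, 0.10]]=[[1.18, -0.78, 1.32], [0.94, -2.41, 1.96], [-0.33, 0.70, -0.61], [0.12, -1.68, 0.93]]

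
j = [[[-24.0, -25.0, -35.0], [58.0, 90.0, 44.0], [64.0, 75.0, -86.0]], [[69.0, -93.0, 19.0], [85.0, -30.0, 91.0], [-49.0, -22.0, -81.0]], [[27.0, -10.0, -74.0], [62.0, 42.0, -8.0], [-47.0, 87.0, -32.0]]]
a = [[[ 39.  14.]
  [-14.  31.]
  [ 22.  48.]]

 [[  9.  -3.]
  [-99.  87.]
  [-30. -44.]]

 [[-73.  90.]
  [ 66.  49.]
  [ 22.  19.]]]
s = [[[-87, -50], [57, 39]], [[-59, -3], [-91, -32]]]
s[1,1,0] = -91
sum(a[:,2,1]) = 23.0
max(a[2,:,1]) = 90.0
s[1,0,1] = -3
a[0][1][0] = -14.0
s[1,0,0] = -59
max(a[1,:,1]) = 87.0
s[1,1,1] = -32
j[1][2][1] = -22.0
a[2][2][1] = 19.0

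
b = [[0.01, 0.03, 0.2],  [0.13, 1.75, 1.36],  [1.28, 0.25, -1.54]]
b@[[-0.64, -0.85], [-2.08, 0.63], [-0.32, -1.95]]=[[-0.13, -0.38], [-4.16, -1.66], [-0.85, 2.07]]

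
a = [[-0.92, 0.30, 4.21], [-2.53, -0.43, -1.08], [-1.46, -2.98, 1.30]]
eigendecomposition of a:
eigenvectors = [[-0.70+0.00j, (-0.7-0j), 0.57+0.00j], [(-0.03-0.54j), (-0.03+0.54j), (-0.6+0j)], [(0.1-0.46j), (0.1+0.46j), 0.57+0.00j]]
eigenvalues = [(-1.52+3.02j), (-1.52-3.02j), (2.99+0j)]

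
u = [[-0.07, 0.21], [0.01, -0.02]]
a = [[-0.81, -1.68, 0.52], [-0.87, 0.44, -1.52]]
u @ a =[[-0.13,0.21,-0.36], [0.01,-0.03,0.04]]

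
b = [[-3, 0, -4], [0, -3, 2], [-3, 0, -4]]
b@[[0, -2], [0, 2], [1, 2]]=[[-4, -2], [2, -2], [-4, -2]]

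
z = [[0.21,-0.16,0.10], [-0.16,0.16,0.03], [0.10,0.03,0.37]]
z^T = [[0.21,-0.16,0.1], [-0.16,0.16,0.03], [0.10,0.03,0.37]]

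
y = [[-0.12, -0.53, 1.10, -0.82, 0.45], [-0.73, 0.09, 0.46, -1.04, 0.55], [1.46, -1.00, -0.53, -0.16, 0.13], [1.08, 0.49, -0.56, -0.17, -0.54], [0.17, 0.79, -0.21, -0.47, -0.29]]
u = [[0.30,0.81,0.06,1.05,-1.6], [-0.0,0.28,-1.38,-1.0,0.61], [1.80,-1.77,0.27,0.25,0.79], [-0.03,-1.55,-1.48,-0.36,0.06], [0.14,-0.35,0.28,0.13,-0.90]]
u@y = [[0.32, -0.9, 0.42, -0.52, 0.49], [-3.2, 1.4, 1.29, -0.19, 0.34], [1.87, -0.64, 0.72, -0.09, -0.49], [-1.40, 1.23, 0.23, 1.91, -0.88], [0.63, -1.03, -0.04, 0.61, 0.10]]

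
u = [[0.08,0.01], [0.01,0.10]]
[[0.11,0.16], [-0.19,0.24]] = u@[[1.65, 1.7], [-2.04, 2.26]]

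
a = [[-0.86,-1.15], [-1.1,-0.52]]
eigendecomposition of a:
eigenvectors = [[-0.77, 0.66], [-0.64, -0.75]]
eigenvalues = [-1.83, 0.45]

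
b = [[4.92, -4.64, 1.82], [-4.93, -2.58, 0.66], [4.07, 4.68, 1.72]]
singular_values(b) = [8.43, 6.86, 1.93]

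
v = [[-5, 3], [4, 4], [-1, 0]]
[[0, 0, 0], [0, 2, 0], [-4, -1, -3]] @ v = [[0, 0], [8, 8], [19, -16]]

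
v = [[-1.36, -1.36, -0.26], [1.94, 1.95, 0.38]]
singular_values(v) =[3.39, 0.01]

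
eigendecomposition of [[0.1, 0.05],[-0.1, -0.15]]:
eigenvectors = [[0.92, -0.21], [-0.40, 0.98]]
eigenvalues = [0.08, -0.13]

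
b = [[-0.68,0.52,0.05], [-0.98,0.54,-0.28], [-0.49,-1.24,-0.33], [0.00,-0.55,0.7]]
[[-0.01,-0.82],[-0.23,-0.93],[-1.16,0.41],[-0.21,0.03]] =b@ [[0.54, 0.77], [0.66, -0.53], [0.22, -0.38]]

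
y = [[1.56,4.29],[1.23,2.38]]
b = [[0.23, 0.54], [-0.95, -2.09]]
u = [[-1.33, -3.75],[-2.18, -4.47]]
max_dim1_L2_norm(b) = 2.3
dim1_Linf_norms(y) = [4.29, 2.38]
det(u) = -2.23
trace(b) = -1.86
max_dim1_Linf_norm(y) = 4.29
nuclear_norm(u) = 6.71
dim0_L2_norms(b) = [0.98, 2.16]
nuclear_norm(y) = 5.58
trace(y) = 3.94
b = y + u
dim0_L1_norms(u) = [3.51, 8.22]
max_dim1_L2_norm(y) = 4.56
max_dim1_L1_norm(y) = 5.85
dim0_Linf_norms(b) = [0.95, 2.09]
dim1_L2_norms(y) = [4.56, 2.68]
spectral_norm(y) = 5.28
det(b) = 0.03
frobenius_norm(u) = 6.37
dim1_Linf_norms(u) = [3.75, 4.47]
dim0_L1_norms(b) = [1.18, 2.63]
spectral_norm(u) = 6.36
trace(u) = -5.80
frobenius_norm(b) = 2.37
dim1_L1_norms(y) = [5.85, 3.61]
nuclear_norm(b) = 2.38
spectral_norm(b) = 2.37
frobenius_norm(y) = 5.29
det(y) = -1.56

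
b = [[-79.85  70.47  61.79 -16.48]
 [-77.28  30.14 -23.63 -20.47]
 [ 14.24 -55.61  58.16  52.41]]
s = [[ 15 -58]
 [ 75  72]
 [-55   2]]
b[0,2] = 61.79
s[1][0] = 75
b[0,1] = 70.47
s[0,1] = -58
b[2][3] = 52.41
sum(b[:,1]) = 45.0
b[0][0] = -79.85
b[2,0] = 14.24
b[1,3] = -20.47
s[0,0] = 15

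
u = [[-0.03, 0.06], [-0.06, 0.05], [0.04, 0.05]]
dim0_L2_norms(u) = [0.08, 0.09]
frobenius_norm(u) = 0.12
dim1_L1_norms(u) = [0.09, 0.11, 0.09]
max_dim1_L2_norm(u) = 0.08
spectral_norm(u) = 0.10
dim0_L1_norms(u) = [0.13, 0.16]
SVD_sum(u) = [[-0.04, 0.06], [-0.04, 0.06], [-0.01, 0.02]] + [[0.01, 0.0], [-0.02, -0.01], [0.05, 0.03]]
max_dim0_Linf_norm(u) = 0.06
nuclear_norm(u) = 0.17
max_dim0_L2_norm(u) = 0.09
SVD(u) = [[0.65, -0.11], [0.73, 0.35], [0.2, -0.93]] @ diag([0.10206051940536258, 0.06544960182237634]) @ [[-0.54, 0.84], [-0.84, -0.54]]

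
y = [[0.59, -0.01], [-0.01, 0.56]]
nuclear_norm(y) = 1.15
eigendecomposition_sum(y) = [[0.54, -0.16],[-0.16, 0.05]] + [[0.05,0.15],[0.15,0.51]]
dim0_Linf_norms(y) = [0.59, 0.56]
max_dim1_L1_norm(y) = 0.6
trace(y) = 1.15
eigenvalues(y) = [0.59, 0.56]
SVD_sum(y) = [[0.54, -0.16], [-0.16, 0.05]] + [[0.05, 0.15], [0.15, 0.51]]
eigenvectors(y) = [[0.96, 0.29], [-0.29, 0.96]]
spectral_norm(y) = 0.59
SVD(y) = [[-0.96, 0.29], [0.29, 0.96]] @ diag([0.59302775637732, 0.5569722436226802]) @ [[-0.96, 0.29], [0.29, 0.96]]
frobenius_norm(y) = 0.81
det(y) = 0.33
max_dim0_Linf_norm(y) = 0.59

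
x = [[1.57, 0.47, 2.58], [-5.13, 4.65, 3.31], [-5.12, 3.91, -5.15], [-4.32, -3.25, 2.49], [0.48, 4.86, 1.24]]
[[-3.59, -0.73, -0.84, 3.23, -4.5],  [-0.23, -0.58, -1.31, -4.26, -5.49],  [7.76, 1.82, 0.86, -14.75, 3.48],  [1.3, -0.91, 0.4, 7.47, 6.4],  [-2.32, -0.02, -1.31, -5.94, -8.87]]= x @ [[-0.71, -0.01, -0.08, 0.27, -0.89],[-0.17, 0.07, -0.20, -1.60, -1.50],[-0.93, -0.29, -0.24, 1.38, -0.93]]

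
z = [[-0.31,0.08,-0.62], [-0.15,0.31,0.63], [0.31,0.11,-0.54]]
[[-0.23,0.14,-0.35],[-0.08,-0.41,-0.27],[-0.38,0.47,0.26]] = z @ [[-0.23, 0.59, 0.99], [-1.07, 0.02, -0.42], [0.35, -0.52, 0.01]]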